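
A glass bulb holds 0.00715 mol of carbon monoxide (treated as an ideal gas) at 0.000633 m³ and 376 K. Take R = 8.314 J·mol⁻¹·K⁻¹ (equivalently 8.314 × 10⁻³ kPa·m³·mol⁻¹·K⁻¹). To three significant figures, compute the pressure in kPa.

P ≈ 35.3 kPa

PV = nRT ⇒ P = nRT/V = (0.00715 × 8.314 × 10⁻³ × 376) / 0.000633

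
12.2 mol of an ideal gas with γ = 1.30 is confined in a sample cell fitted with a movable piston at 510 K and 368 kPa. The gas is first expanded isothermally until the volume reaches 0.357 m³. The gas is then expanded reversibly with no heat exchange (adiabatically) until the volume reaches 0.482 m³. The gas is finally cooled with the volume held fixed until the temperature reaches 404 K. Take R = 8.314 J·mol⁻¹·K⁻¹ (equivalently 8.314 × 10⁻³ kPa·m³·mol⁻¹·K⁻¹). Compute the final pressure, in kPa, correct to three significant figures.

From PV = nRT: V₁ = nRT₁/P₁ = 0.1406 m³.
T constant ⇒ Boyle's law P V = const: T₂ = T₁; P₂ = P₁·(V₁/V₂) = 144.9 kPa.
Reversible adiabatic, γ = 1.30: T₃ = T₂·(V₂/V₃)^(γ−1) = 466.1 K; P₃ = P₂·(V₂/V₃)^γ = 98.08 kPa.
Isochoric, so P/T is constant: V₄ = V₃; P₄ = P₃·(T₄/T₃) = 85.02 kPa.

P₄ ≈ 85.0 kPa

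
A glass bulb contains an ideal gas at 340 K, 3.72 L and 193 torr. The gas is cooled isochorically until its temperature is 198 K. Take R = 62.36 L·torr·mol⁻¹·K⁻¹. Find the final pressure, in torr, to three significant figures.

P₂ ≈ 112 torr

Isochoric, so P/T is constant: V₂ = V₁; P₂ = P₁·(T₂/T₁) = 112.4 torr.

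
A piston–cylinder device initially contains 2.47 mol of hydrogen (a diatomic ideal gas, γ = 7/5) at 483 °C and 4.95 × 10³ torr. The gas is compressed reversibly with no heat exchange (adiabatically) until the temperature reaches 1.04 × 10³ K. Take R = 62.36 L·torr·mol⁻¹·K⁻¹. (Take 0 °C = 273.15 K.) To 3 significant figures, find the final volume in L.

V₂ ≈ 10.6 L

Convert: T₁ = 756.1 K.
From PV = nRT: V₁ = nRT₁/P₁ = 23.53 L.
Reversible adiabatic, γ = 7/5: P₂ = P₁·(T₂/T₁)^(γ/(γ−1)) = 1.510e+04 torr; V₂ = V₁·(T₁/T₂)^(1/(γ−1)) = 10.61 L.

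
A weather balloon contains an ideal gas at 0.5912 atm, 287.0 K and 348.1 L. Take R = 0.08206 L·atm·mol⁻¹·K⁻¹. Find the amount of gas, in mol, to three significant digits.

n ≈ 8.74 mol

PV = nRT ⇒ n = PV/(RT) = (0.5912 × 348.1) / (0.08206 × 287.0)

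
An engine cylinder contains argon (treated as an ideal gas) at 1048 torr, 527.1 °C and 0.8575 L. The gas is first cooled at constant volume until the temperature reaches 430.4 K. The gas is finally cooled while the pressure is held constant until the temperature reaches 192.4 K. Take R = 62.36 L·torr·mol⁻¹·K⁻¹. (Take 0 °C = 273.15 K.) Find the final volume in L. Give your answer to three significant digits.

Convert: T₁ = 800.2 K.
Isochoric, so P/T is constant: V₂ = V₁; P₂ = P₁·(T₂/T₁) = 563.6 torr.
Isobaric, so V/T is constant: P₃ = P₂; V₃ = V₂·(T₃/T₂) = 0.3833 L.

V₃ ≈ 0.383 L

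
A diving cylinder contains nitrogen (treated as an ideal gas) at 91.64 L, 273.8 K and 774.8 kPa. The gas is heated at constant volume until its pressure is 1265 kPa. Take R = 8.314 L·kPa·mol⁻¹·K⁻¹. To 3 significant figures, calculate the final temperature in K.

V constant ⇒ P ∝ T: V₂ = V₁; T₂ = T₁·(P₂/P₁) = 447.0 K.

T₂ ≈ 447 K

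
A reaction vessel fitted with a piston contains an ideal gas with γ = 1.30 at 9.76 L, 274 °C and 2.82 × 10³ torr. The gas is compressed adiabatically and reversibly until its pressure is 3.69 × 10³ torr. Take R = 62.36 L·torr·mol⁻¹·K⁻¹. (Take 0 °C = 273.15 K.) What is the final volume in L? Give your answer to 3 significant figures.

V₂ ≈ 7.94 L

Convert: T₁ = 547.1 K.
Reversible adiabatic, γ = 1.30: T₂ = T₁·(P₂/P₁)^((γ−1)/γ) = 582.2 K; V₂ = V₁·(P₁/P₂)^(1/γ) = 7.936 L.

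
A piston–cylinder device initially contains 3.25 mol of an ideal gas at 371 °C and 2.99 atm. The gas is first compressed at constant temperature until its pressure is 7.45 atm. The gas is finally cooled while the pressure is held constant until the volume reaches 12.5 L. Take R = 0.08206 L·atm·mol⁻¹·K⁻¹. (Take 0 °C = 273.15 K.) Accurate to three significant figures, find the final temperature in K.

T₃ ≈ 349 K

Convert: T₁ = 644.1 K.
From PV = nRT: V₁ = nRT₁/P₁ = 57.46 L.
Isothermal, so P V is constant: T₂ = T₁; V₂ = V₁·(P₁/P₂) = 23.06 L.
P constant ⇒ V ∝ T: P₃ = P₂; T₃ = T₂·(V₃/V₂) = 349.2 K.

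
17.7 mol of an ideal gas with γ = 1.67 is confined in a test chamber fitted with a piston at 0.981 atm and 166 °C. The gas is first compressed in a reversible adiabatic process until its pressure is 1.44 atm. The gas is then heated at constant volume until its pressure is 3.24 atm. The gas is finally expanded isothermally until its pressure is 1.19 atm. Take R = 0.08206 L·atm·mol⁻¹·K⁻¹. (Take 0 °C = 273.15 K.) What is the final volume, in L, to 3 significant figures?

V₄ ≈ 1.41e+03 L

Convert: T₁ = 439.1 K.
From PV = nRT: V₁ = nRT₁/P₁ = 650.2 L.
Adiabatic (γ = 1.67), T V^(γ−1) and P V^γ constant: T₂ = T₁·(P₂/P₁)^((γ−1)/γ) = 512.3 K; V₂ = V₁·(P₁/P₂)^(1/γ) = 516.7 L.
V constant ⇒ P ∝ T: V₃ = V₂; T₃ = T₂·(P₃/P₂) = 1153 K.
Isothermal, so P V is constant: T₄ = T₃; V₄ = V₃·(P₃/P₄) = 1407 L.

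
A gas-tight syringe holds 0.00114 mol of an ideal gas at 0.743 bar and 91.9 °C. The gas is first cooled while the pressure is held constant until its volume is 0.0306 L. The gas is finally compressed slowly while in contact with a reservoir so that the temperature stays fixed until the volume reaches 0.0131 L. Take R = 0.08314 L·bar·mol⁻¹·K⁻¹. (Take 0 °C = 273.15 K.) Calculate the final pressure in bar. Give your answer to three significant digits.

Convert: T₁ = 365.0 K.
From PV = nRT: V₁ = nRT₁/P₁ = 0.04657 L.
Isobaric, so V/T is constant: P₂ = P₁; T₂ = T₁·(V₂/V₁) = 239.9 K.
T constant ⇒ Boyle's law P V = const: T₃ = T₂; P₃ = P₂·(V₂/V₃) = 1.736 bar.

P₃ ≈ 1.74 bar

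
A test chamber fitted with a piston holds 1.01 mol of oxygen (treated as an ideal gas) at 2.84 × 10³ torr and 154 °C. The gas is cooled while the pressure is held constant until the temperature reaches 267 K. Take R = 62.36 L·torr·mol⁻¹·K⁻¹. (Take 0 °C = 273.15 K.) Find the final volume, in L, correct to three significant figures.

Convert: T₁ = 427.1 K.
From PV = nRT: V₁ = nRT₁/P₁ = 9.473 L.
P constant ⇒ V ∝ T: P₂ = P₁; V₂ = V₁·(T₂/T₁) = 5.921 L.

V₂ ≈ 5.92 L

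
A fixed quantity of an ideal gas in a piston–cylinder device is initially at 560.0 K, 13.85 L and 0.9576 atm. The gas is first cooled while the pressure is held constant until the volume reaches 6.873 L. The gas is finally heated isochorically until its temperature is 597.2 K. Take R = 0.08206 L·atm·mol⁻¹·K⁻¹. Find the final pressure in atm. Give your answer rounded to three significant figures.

P₃ ≈ 2.06 atm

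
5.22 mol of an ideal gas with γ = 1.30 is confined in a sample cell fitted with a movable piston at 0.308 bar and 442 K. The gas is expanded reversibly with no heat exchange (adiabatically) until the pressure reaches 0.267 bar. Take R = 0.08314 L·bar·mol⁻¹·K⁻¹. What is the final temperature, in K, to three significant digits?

T₂ ≈ 428 K

From PV = nRT: V₁ = nRT₁/P₁ = 622.8 L.
Reversible adiabatic, γ = 1.30: T₂ = T₁·(P₂/P₁)^((γ−1)/γ) = 427.7 K; V₂ = V₁·(P₁/P₂)^(1/γ) = 695.1 L.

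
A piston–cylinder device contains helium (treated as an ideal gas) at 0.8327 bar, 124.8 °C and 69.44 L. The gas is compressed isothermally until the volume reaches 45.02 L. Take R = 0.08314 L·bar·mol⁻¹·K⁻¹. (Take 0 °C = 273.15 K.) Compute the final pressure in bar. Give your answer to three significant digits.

P₂ ≈ 1.28 bar

Convert: T₁ = 397.9 K.
Isothermal, so P V is constant: T₂ = T₁; P₂ = P₁·(V₁/V₂) = 1.284 bar.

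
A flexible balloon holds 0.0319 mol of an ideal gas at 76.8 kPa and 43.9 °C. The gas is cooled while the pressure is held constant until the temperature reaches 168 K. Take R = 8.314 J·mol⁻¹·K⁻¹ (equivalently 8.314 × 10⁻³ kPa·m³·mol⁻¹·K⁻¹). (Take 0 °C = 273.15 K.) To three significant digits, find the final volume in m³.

V₂ ≈ 0.000580 m³

Convert: T₁ = 317.0 K.
From PV = nRT: V₁ = nRT₁/P₁ = 0.001095 m³.
Isobaric, so V/T is constant: P₂ = P₁; V₂ = V₁·(T₂/T₁) = 0.0005802 m³.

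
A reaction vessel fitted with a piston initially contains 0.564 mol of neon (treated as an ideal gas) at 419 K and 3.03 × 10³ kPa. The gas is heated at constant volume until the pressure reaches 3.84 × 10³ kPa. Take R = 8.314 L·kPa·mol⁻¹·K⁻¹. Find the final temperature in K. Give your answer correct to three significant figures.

T₂ ≈ 531 K

From PV = nRT: V₁ = nRT₁/P₁ = 0.6484 L.
Isochoric, so P/T is constant: V₂ = V₁; T₂ = T₁·(P₂/P₁) = 531.0 K.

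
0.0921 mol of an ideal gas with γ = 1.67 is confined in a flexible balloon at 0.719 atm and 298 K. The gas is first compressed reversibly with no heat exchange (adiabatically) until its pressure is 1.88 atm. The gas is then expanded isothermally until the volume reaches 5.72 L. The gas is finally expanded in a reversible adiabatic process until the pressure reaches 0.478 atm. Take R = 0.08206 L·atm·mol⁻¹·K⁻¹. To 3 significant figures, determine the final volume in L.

V₄ ≈ 6.42 L

From PV = nRT: V₁ = nRT₁/P₁ = 3.132 L.
Reversible adiabatic, γ = 1.67: T₂ = T₁·(P₂/P₁)^((γ−1)/γ) = 438.2 K; V₂ = V₁·(P₁/P₂)^(1/γ) = 1.762 L.
Isothermal, so P V is constant: T₃ = T₂; P₃ = P₂·(V₂/V₃) = 0.5790 atm.
Adiabatic (γ = 1.67), T V^(γ−1) and P V^γ constant: T₄ = T₃·(P₄/P₃)^((γ−1)/γ) = 405.8 K; V₄ = V₃·(P₃/P₄)^(1/γ) = 6.416 L.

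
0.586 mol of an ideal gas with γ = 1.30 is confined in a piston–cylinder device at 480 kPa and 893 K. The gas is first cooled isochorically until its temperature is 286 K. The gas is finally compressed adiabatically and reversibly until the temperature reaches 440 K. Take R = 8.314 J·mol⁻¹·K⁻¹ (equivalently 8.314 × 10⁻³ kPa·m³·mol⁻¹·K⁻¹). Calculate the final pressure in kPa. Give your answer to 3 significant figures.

P₃ ≈ 994 kPa

From PV = nRT: V₁ = nRT₁/P₁ = 0.009064 m³.
V constant ⇒ P ∝ T: V₂ = V₁; P₂ = P₁·(T₂/T₁) = 153.7 kPa.
Reversible adiabatic, γ = 1.30: P₃ = P₂·(T₃/T₂)^(γ/(γ−1)) = 994.2 kPa; V₃ = V₂·(T₂/T₃)^(1/(γ−1)) = 0.002156 m³.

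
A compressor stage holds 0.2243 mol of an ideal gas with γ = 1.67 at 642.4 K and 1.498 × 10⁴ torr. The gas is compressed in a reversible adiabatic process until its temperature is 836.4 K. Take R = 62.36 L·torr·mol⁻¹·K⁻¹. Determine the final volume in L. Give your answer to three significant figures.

V₂ ≈ 0.405 L

From PV = nRT: V₁ = nRT₁/P₁ = 0.5998 L.
Adiabatic (γ = 1.67), T V^(γ−1) and P V^γ constant: P₂ = P₁·(T₂/T₁)^(γ/(γ−1)) = 2.892e+04 torr; V₂ = V₁·(T₁/T₂)^(1/(γ−1)) = 0.4045 L.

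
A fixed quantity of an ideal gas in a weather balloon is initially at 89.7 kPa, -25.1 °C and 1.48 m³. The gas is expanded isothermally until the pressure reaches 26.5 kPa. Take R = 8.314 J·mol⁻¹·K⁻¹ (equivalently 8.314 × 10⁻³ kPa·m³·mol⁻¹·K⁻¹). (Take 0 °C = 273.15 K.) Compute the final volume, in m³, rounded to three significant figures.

V₂ ≈ 5.01 m³

Convert: T₁ = 248.0 K.
T constant ⇒ Boyle's law P V = const: T₂ = T₁; V₂ = V₁·(P₁/P₂) = 5.010 m³.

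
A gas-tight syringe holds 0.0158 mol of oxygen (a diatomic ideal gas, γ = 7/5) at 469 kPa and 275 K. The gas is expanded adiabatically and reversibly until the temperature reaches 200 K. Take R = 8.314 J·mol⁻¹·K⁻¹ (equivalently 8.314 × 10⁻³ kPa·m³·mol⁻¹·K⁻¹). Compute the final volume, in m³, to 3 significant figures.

V₂ ≈ 0.000171 m³

From PV = nRT: V₁ = nRT₁/P₁ = 7.702e-05 m³.
Adiabatic (γ = 7/5), T V^(γ−1) and P V^γ constant: P₂ = P₁·(T₂/T₁)^(γ/(γ−1)) = 153.9 kPa; V₂ = V₁·(T₁/T₂)^(1/(γ−1)) = 0.0001708 m³.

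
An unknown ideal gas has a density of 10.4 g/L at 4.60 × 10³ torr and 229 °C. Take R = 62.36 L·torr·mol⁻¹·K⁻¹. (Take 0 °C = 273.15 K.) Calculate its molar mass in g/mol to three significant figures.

M ≈ 70.8 g/mol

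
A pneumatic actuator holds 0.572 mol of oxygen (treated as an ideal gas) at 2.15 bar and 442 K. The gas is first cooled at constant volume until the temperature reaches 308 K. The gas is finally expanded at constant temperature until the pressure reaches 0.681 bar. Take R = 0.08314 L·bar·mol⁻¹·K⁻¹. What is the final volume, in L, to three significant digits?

From PV = nRT: V₁ = nRT₁/P₁ = 9.777 L.
Isochoric, so P/T is constant: V₂ = V₁; P₂ = P₁·(T₂/T₁) = 1.498 bar.
T constant ⇒ Boyle's law P V = const: T₃ = T₂; V₃ = V₂·(P₂/P₃) = 21.51 L.

V₃ ≈ 21.5 L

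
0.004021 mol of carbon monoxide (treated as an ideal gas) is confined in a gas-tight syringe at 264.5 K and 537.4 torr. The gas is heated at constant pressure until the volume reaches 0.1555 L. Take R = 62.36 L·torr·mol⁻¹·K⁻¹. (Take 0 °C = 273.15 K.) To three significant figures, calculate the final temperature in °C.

T₂ ≈ 60.1 °C

From PV = nRT: V₁ = nRT₁/P₁ = 0.1234 L.
P constant ⇒ V ∝ T: P₂ = P₁; T₂ = T₁·(V₂/V₁) = 333.3 K.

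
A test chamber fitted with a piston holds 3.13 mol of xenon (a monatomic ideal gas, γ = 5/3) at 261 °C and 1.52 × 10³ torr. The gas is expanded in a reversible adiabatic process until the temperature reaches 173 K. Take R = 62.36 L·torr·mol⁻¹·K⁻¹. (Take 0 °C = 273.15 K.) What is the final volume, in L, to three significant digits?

Convert: T₁ = 534.1 K.
From PV = nRT: V₁ = nRT₁/P₁ = 68.59 L.
Adiabatic (γ = 5/3), T V^(γ−1) and P V^γ constant: P₂ = P₁·(T₂/T₁)^(γ/(γ−1)) = 90.74 torr; V₂ = V₁·(T₁/T₂)^(1/(γ−1)) = 372.1 L.

V₂ ≈ 372 L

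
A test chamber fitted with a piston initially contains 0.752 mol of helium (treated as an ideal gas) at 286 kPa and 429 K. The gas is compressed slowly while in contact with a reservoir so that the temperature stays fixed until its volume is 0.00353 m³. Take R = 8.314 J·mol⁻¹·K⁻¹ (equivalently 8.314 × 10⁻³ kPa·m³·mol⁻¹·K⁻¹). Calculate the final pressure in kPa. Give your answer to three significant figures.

P₂ ≈ 760 kPa

From PV = nRT: V₁ = nRT₁/P₁ = 0.009378 m³.
T constant ⇒ Boyle's law P V = const: T₂ = T₁; P₂ = P₁·(V₁/V₂) = 759.8 kPa.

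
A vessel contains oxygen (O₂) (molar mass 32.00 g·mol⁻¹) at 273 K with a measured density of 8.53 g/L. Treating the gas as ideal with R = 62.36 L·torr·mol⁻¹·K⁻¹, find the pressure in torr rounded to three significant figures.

P ≈ 4.54e+03 torr

ρ = PM/(RT) ⇒ P = ρRT/M = (8.53 × 62.36 × 273.0) / 32.00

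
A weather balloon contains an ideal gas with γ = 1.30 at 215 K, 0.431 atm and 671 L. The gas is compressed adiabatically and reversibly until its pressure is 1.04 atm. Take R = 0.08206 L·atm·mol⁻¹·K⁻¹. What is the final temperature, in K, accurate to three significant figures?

Reversible adiabatic, γ = 1.30: T₂ = T₁·(P₂/P₁)^((γ−1)/γ) = 263.5 K; V₂ = V₁·(P₁/P₂)^(1/γ) = 340.8 L.

T₂ ≈ 263 K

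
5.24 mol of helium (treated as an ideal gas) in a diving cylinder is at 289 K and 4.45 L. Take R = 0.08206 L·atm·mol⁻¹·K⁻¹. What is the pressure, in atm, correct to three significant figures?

PV = nRT ⇒ P = nRT/V = (5.24 × 0.08206 × 289) / 4.45

P ≈ 27.9 atm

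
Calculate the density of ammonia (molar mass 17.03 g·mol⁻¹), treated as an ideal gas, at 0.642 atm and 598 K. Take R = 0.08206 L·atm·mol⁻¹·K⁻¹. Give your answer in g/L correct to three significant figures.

ρ = PM/(RT) = (0.642 × 17.03) / (0.08206 × 598.0)

ρ ≈ 0.223 g/L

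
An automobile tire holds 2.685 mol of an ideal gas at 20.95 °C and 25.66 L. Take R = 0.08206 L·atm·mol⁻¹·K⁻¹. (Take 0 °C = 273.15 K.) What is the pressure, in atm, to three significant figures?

P ≈ 2.53 atm

Convert: T = 294.10 K.
PV = nRT ⇒ P = nRT/V = (2.685 × 0.08206 × 294.10) / 25.66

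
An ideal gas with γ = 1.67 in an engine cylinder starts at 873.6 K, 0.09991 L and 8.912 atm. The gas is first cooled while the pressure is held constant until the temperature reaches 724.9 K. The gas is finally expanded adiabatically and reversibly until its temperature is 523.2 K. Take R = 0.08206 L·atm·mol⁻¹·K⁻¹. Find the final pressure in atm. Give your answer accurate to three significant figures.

P₃ ≈ 3.95 atm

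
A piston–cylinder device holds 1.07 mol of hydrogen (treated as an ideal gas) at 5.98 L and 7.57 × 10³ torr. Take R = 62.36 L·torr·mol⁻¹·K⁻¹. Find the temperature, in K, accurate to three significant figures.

T ≈ 678 K

PV = nRT ⇒ T = PV/(nR) = (7.57e+03 × 5.98) / (1.07 × 62.36)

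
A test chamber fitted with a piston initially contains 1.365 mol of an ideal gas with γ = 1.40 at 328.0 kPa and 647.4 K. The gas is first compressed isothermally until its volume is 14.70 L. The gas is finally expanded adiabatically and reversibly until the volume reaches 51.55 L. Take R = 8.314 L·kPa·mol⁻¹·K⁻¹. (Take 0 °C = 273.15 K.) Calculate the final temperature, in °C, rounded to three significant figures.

T₃ ≈ 119 °C

From PV = nRT: V₁ = nRT₁/P₁ = 22.40 L.
Isothermal, so P V is constant: T₂ = T₁; P₂ = P₁·(V₁/V₂) = 499.8 kPa.
Adiabatic (γ = 1.40), T V^(γ−1) and P V^γ constant: T₃ = T₂·(V₂/V₃)^(γ−1) = 391.9 K; P₃ = P₂·(V₂/V₃)^γ = 86.28 kPa.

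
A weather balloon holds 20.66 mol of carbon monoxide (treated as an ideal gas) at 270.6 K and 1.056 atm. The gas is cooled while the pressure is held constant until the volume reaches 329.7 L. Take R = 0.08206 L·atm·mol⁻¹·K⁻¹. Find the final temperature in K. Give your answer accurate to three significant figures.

From PV = nRT: V₁ = nRT₁/P₁ = 434.4 L.
P constant ⇒ V ∝ T: P₂ = P₁; T₂ = T₁·(V₂/V₁) = 205.4 K.

T₂ ≈ 205 K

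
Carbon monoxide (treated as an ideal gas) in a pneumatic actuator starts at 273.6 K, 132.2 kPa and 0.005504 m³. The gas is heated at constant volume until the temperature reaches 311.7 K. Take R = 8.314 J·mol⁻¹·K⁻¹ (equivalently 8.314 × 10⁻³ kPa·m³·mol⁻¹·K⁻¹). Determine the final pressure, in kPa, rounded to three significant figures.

P₂ ≈ 151 kPa

Isochoric, so P/T is constant: V₂ = V₁; P₂ = P₁·(T₂/T₁) = 150.6 kPa.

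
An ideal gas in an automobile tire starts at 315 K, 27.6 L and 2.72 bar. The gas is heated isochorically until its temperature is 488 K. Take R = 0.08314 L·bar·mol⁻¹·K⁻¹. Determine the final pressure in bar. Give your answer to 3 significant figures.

P₂ ≈ 4.21 bar

V constant ⇒ P ∝ T: V₂ = V₁; P₂ = P₁·(T₂/T₁) = 4.214 bar.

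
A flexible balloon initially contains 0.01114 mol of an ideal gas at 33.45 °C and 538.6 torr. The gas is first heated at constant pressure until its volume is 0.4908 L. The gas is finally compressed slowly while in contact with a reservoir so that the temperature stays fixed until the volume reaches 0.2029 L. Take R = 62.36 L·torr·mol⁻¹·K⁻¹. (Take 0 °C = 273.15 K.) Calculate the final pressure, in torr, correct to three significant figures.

P₃ ≈ 1.30e+03 torr

Convert: T₁ = 306.6 K.
From PV = nRT: V₁ = nRT₁/P₁ = 0.3955 L.
P constant ⇒ V ∝ T: P₂ = P₁; T₂ = T₁·(V₂/V₁) = 380.5 K.
Isothermal, so P V is constant: T₃ = T₂; P₃ = P₂·(V₂/V₃) = 1303 torr.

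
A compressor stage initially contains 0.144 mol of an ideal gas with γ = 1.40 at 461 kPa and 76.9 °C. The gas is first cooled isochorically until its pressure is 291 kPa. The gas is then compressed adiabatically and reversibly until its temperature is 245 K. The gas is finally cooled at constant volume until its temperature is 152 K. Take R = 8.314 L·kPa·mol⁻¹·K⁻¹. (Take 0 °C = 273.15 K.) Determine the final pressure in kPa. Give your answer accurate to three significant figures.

P₄ ≈ 259 kPa

Convert: T₁ = 350.0 K.
From PV = nRT: V₁ = nRT₁/P₁ = 0.9091 L.
V constant ⇒ P ∝ T: V₂ = V₁; T₂ = T₁·(P₂/P₁) = 221.0 K.
Reversible adiabatic, γ = 1.40: P₃ = P₂·(T₃/T₂)^(γ/(γ−1)) = 417.7 kPa; V₃ = V₂·(T₂/T₃)^(1/(γ−1)) = 0.7023 L.
V constant ⇒ P ∝ T: V₄ = V₃; P₄ = P₃·(T₄/T₃) = 259.1 kPa.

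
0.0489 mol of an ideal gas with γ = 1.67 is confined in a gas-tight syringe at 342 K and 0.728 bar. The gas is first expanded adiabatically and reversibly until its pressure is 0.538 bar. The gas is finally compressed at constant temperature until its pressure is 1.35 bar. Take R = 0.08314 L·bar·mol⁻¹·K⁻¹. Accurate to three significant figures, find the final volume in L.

From PV = nRT: V₁ = nRT₁/P₁ = 1.910 L.
Reversible adiabatic, γ = 1.67: T₂ = T₁·(P₂/P₁)^((γ−1)/γ) = 302.9 K; V₂ = V₁·(P₁/P₂)^(1/γ) = 2.289 L.
Isothermal, so P V is constant: T₃ = T₂; V₃ = V₂·(P₂/P₃) = 0.9123 L.

V₃ ≈ 0.912 L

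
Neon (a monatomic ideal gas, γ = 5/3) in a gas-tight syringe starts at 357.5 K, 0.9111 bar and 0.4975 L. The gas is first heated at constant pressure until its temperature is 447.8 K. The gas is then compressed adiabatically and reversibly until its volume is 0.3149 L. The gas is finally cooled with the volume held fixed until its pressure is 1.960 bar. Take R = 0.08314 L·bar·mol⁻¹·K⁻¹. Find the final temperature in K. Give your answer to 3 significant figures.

Isobaric, so V/T is constant: P₂ = P₁; V₂ = V₁·(T₂/T₁) = 0.6232 L.
Adiabatic (γ = 5/3), T V^(γ−1) and P V^γ constant: T₃ = T₂·(V₂/V₃)^(γ−1) = 705.8 K; P₃ = P₂·(V₂/V₃)^γ = 2.842 bar.
Isochoric, so P/T is constant: V₄ = V₃; T₄ = T₃·(P₄/P₃) = 486.8 K.

T₄ ≈ 487 K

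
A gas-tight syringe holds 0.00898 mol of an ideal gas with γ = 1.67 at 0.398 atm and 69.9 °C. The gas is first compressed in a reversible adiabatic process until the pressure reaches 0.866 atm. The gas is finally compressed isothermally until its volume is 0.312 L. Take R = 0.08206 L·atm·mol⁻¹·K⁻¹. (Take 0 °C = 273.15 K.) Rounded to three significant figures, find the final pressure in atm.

P₃ ≈ 1.11 atm

Convert: T₁ = 343.0 K.
From PV = nRT: V₁ = nRT₁/P₁ = 0.6352 L.
Adiabatic (γ = 1.67), T V^(γ−1) and P V^γ constant: T₂ = T₁·(P₂/P₁)^((γ−1)/γ) = 468.6 K; V₂ = V₁·(P₁/P₂)^(1/γ) = 0.3988 L.
Isothermal, so P V is constant: T₃ = T₂; P₃ = P₂·(V₂/V₃) = 1.107 atm.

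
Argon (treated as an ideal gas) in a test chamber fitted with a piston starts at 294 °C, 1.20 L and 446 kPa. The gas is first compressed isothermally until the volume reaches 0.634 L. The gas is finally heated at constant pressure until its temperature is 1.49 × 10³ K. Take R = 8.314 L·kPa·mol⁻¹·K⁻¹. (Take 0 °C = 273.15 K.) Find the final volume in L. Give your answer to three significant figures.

V₃ ≈ 1.67 L

Convert: T₁ = 567.1 K.
T constant ⇒ Boyle's law P V = const: T₂ = T₁; P₂ = P₁·(V₁/V₂) = 844.2 kPa.
Isobaric, so V/T is constant: P₃ = P₂; V₃ = V₂·(T₃/T₂) = 1.666 L.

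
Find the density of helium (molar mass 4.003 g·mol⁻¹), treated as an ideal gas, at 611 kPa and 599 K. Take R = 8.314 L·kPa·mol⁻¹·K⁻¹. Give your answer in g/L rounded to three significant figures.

ρ = PM/(RT) = (611 × 4.003) / (8.314 × 599.0)

ρ ≈ 0.491 g/L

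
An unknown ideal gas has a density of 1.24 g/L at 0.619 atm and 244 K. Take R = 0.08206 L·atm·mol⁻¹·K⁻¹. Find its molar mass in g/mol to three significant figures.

M ≈ 40.1 g/mol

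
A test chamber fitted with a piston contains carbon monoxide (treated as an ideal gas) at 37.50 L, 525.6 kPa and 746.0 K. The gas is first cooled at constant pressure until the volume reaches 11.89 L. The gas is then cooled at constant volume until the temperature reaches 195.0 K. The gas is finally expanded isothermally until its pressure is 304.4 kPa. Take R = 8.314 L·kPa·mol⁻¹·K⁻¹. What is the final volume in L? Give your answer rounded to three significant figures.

V₄ ≈ 16.9 L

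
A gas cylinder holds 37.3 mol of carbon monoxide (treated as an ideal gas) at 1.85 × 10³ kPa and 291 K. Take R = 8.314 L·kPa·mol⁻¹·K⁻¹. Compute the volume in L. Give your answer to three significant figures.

PV = nRT ⇒ V = nRT/P = (37.3 × 8.314 × 291) / 1.85e+03

V ≈ 48.8 L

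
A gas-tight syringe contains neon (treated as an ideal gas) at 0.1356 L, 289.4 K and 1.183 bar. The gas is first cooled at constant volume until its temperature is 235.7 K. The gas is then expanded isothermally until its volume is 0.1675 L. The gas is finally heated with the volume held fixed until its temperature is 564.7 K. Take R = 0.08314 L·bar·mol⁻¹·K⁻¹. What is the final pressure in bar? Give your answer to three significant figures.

V constant ⇒ P ∝ T: V₂ = V₁; P₂ = P₁·(T₂/T₁) = 0.9635 bar.
Isothermal, so P V is constant: T₃ = T₂; P₃ = P₂·(V₂/V₃) = 0.7800 bar.
Isochoric, so P/T is constant: V₄ = V₃; P₄ = P₃·(T₄/T₃) = 1.869 bar.

P₄ ≈ 1.87 bar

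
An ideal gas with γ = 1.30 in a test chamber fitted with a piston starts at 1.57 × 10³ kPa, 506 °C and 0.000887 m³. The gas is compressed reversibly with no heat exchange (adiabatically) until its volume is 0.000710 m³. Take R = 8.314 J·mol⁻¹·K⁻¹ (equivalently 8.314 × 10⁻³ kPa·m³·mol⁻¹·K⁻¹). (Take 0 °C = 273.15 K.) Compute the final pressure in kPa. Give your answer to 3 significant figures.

P₂ ≈ 2.10e+03 kPa

Convert: T₁ = 779.1 K.
Adiabatic (γ = 1.30), T V^(γ−1) and P V^γ constant: T₂ = T₁·(V₁/V₂)^(γ−1) = 833.0 K; P₂ = P₁·(V₁/V₂)^γ = 2097 kPa.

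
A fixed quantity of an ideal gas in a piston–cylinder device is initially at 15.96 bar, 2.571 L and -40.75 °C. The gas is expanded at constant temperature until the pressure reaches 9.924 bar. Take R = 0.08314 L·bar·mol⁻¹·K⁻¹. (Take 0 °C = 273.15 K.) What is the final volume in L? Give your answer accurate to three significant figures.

Convert: T₁ = 232.4 K.
T constant ⇒ Boyle's law P V = const: T₂ = T₁; V₂ = V₁·(P₁/P₂) = 4.135 L.

V₂ ≈ 4.13 L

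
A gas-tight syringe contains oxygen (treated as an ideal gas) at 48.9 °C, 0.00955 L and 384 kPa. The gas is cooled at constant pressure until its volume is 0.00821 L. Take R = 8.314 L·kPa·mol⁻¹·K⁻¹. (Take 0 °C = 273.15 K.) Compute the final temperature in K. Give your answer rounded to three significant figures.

T₂ ≈ 277 K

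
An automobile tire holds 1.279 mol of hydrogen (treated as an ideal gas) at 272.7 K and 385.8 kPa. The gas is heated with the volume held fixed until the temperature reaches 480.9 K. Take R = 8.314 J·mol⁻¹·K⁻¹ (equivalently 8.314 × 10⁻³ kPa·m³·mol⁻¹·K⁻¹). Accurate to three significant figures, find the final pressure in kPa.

P₂ ≈ 680 kPa

From PV = nRT: V₁ = nRT₁/P₁ = 0.007516 m³.
Isochoric, so P/T is constant: V₂ = V₁; P₂ = P₁·(T₂/T₁) = 680.3 kPa.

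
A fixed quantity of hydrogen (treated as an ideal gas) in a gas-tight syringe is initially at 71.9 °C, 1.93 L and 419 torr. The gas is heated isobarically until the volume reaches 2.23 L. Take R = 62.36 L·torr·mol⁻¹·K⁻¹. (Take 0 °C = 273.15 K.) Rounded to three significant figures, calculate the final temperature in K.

T₂ ≈ 399 K

Convert: T₁ = 345.0 K.
Isobaric, so V/T is constant: P₂ = P₁; T₂ = T₁·(V₂/V₁) = 398.7 K.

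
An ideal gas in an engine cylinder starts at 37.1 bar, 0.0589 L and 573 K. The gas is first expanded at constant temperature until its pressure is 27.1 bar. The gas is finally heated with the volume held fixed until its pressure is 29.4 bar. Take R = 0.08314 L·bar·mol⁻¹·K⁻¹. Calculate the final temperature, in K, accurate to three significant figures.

T₃ ≈ 622 K

Isothermal, so P V is constant: T₂ = T₁; V₂ = V₁·(P₁/P₂) = 0.08063 L.
V constant ⇒ P ∝ T: V₃ = V₂; T₃ = T₂·(P₃/P₂) = 621.6 K.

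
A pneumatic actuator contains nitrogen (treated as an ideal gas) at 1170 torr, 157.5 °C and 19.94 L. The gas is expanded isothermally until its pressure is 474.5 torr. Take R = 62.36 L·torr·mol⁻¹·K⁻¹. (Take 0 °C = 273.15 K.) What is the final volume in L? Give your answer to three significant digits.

V₂ ≈ 49.2 L

Convert: T₁ = 430.6 K.
T constant ⇒ Boyle's law P V = const: T₂ = T₁; V₂ = V₁·(P₁/P₂) = 49.17 L.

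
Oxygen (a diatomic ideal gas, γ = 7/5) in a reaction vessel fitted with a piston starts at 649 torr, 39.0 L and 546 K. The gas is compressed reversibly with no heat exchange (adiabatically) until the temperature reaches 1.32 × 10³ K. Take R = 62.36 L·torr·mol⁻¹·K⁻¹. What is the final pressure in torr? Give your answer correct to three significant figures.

Reversible adiabatic, γ = 7/5: P₂ = P₁·(T₂/T₁)^(γ/(γ−1)) = 1.426e+04 torr; V₂ = V₁·(T₁/T₂)^(1/(γ−1)) = 4.292 L.

P₂ ≈ 1.43e+04 torr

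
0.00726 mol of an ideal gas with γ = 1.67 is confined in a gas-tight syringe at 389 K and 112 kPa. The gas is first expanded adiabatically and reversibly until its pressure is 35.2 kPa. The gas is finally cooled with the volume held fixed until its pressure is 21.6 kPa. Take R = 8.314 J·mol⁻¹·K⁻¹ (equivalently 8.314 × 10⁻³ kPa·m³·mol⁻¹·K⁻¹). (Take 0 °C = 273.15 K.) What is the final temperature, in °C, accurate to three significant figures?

T₃ ≈ -123 °C

From PV = nRT: V₁ = nRT₁/P₁ = 0.0002096 m³.
Reversible adiabatic, γ = 1.67: T₂ = T₁·(P₂/P₁)^((γ−1)/γ) = 244.5 K; V₂ = V₁·(P₁/P₂)^(1/γ) = 0.0004193 m³.
V constant ⇒ P ∝ T: V₃ = V₂; T₃ = T₂·(P₃/P₂) = 150.0 K.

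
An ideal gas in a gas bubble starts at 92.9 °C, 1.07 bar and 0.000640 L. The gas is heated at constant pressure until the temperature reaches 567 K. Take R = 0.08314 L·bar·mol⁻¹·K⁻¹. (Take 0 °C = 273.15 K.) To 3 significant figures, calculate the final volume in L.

V₂ ≈ 0.000991 L

Convert: T₁ = 366.0 K.
P constant ⇒ V ∝ T: P₂ = P₁; V₂ = V₁·(T₂/T₁) = 0.0009913 L.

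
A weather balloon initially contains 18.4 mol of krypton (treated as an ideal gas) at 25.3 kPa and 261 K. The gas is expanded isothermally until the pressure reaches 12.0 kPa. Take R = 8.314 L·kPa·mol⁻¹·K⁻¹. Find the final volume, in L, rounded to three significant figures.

V₂ ≈ 3.33e+03 L

From PV = nRT: V₁ = nRT₁/P₁ = 1578 L.
Isothermal, so P V is constant: T₂ = T₁; V₂ = V₁·(P₁/P₂) = 3327 L.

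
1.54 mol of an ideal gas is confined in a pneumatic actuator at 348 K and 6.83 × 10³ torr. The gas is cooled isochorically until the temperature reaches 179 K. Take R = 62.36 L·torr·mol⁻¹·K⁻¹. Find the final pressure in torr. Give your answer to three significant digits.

P₂ ≈ 3.51e+03 torr

From PV = nRT: V₁ = nRT₁/P₁ = 4.893 L.
Isochoric, so P/T is constant: V₂ = V₁; P₂ = P₁·(T₂/T₁) = 3513 torr.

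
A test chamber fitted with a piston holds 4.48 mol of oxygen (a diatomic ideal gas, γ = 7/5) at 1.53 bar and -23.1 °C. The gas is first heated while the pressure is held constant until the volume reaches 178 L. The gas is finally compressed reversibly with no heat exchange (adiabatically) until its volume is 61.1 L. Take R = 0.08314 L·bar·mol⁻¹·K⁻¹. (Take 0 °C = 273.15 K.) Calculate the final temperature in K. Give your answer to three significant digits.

T₃ ≈ 1.12e+03 K

Convert: T₁ = 250.0 K.
From PV = nRT: V₁ = nRT₁/P₁ = 60.87 L.
Isobaric, so V/T is constant: P₂ = P₁; T₂ = T₁·(V₂/V₁) = 731.2 K.
Reversible adiabatic, γ = 7/5: T₃ = T₂·(V₂/V₃)^(γ−1) = 1121 K; P₃ = P₂·(V₂/V₃)^γ = 6.836 bar.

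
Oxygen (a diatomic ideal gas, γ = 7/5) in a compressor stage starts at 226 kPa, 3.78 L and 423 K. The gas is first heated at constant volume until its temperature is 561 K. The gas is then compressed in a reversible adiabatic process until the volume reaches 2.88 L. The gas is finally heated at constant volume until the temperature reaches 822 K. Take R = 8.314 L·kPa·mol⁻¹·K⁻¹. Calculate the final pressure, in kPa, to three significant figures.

P₄ ≈ 576 kPa

Isochoric, so P/T is constant: V₂ = V₁; P₂ = P₁·(T₂/T₁) = 299.7 kPa.
Reversible adiabatic, γ = 7/5: T₃ = T₂·(V₂/V₃)^(γ−1) = 625.5 K; P₃ = P₂·(V₂/V₃)^γ = 438.6 kPa.
V constant ⇒ P ∝ T: V₄ = V₃; P₄ = P₃·(T₄/T₃) = 576.4 kPa.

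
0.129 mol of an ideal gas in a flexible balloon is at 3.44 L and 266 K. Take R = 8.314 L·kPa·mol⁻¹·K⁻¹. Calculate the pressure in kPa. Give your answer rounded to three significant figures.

PV = nRT ⇒ P = nRT/V = (0.129 × 8.314 × 266) / 3.44

P ≈ 82.9 kPa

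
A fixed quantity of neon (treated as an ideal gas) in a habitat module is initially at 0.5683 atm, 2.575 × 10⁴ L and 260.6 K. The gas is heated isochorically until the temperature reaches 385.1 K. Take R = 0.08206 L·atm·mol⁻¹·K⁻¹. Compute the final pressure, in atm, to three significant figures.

P₂ ≈ 0.840 atm

V constant ⇒ P ∝ T: V₂ = V₁; P₂ = P₁·(T₂/T₁) = 0.8398 atm.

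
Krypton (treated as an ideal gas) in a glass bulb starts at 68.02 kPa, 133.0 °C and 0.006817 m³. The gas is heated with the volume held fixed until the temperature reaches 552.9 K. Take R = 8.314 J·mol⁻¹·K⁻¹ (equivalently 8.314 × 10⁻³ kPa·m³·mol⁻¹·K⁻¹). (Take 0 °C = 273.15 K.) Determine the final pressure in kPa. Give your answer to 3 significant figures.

P₂ ≈ 92.6 kPa

Convert: T₁ = 406.1 K.
V constant ⇒ P ∝ T: V₂ = V₁; P₂ = P₁·(T₂/T₁) = 92.60 kPa.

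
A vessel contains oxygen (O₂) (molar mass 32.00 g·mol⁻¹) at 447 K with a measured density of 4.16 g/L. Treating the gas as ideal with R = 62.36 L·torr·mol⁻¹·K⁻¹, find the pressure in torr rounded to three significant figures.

ρ = PM/(RT) ⇒ P = ρRT/M = (4.16 × 62.36 × 447.0) / 32.00

P ≈ 3.62e+03 torr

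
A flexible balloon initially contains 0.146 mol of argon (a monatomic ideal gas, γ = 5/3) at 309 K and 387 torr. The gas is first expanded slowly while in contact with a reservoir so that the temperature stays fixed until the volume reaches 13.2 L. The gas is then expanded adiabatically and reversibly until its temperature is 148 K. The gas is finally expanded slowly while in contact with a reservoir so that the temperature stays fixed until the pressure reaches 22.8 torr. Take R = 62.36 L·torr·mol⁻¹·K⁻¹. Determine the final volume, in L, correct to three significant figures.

From PV = nRT: V₁ = nRT₁/P₁ = 7.270 L.
T constant ⇒ Boyle's law P V = const: T₂ = T₁; P₂ = P₁·(V₁/V₂) = 213.1 torr.
Adiabatic (γ = 5/3), T V^(γ−1) and P V^γ constant: P₃ = P₂·(T₃/T₂)^(γ/(γ−1)) = 33.84 torr; V₃ = V₂·(T₂/T₃)^(1/(γ−1)) = 39.82 L.
T constant ⇒ Boyle's law P V = const: T₄ = T₃; V₄ = V₃·(P₃/P₄) = 59.10 L.

V₄ ≈ 59.1 L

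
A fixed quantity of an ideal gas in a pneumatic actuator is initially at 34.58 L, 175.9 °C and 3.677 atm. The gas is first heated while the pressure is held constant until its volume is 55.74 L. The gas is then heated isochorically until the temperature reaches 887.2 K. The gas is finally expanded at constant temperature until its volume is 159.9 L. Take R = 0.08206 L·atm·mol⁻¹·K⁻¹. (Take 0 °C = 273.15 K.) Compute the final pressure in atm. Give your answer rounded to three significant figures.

P₄ ≈ 1.57 atm

Convert: T₁ = 449.0 K.
Isobaric, so V/T is constant: P₂ = P₁; T₂ = T₁·(V₂/V₁) = 723.8 K.
V constant ⇒ P ∝ T: V₃ = V₂; P₃ = P₂·(T₃/T₂) = 4.507 atm.
Isothermal, so P V is constant: T₄ = T₃; P₄ = P₃·(V₃/V₄) = 1.571 atm.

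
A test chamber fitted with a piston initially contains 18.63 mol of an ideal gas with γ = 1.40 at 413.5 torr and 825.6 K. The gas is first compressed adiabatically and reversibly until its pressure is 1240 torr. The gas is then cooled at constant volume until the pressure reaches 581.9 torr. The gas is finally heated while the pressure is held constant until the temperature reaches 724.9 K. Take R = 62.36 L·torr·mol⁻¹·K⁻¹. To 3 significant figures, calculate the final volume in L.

From PV = nRT: V₁ = nRT₁/P₁ = 2320 L.
Adiabatic (γ = 1.40), T V^(γ−1) and P V^γ constant: T₂ = T₁·(P₂/P₁)^((γ−1)/γ) = 1130 K; V₂ = V₁·(P₁/P₂)^(1/γ) = 1059 L.
V constant ⇒ P ∝ T: V₃ = V₂; T₃ = T₂·(P₃/P₂) = 530.2 K.
P constant ⇒ V ∝ T: P₄ = P₃; V₄ = V₃·(T₄/T₃) = 1447 L.

V₄ ≈ 1.45e+03 L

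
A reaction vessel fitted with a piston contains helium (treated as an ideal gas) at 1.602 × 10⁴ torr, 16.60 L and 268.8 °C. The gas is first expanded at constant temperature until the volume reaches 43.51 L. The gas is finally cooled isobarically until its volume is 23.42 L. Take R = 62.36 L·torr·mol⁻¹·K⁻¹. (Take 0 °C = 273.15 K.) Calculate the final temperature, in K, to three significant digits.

T₃ ≈ 292 K

Convert: T₁ = 542.0 K.
Isothermal, so P V is constant: T₂ = T₁; P₂ = P₁·(V₁/V₂) = 6112 torr.
P constant ⇒ V ∝ T: P₃ = P₂; T₃ = T₂·(V₃/V₂) = 291.7 K.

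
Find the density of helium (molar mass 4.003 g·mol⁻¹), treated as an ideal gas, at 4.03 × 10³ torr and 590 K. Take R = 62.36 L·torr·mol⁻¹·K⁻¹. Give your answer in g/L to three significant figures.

ρ = PM/(RT) = (4.03e+03 × 4.003) / (62.36 × 590.0)

ρ ≈ 0.438 g/L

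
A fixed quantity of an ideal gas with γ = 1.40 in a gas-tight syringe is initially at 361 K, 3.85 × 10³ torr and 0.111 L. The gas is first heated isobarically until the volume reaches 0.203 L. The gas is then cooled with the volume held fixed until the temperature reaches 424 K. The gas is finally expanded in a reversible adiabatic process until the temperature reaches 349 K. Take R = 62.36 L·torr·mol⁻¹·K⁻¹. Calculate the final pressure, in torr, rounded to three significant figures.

P₄ ≈ 1.25e+03 torr

Isobaric, so V/T is constant: P₂ = P₁; T₂ = T₁·(V₂/V₁) = 660.2 K.
V constant ⇒ P ∝ T: V₃ = V₂; P₃ = P₂·(T₃/T₂) = 2473 torr.
Reversible adiabatic, γ = 1.40: P₄ = P₃·(T₄/T₃)^(γ/(γ−1)) = 1251 torr; V₄ = V₃·(T₃/T₄)^(1/(γ−1)) = 0.3303 L.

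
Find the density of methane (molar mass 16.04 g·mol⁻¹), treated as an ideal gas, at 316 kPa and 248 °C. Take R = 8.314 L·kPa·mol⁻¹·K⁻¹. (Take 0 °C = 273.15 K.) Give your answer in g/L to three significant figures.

ρ = PM/(RT) = (316 × 16.04) / (8.314 × 521.1)

ρ ≈ 1.17 g/L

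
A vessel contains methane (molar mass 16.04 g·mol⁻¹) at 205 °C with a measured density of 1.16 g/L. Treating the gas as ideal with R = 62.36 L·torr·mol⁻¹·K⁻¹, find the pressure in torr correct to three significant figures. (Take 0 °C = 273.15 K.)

P ≈ 2.16e+03 torr

ρ = PM/(RT) ⇒ P = ρRT/M = (1.16 × 62.36 × 478.1) / 16.04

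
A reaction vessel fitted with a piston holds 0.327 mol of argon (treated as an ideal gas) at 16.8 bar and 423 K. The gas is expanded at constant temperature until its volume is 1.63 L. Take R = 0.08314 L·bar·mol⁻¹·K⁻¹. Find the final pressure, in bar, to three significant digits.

From PV = nRT: V₁ = nRT₁/P₁ = 0.6845 L.
Isothermal, so P V is constant: T₂ = T₁; P₂ = P₁·(V₁/V₂) = 7.055 bar.

P₂ ≈ 7.06 bar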